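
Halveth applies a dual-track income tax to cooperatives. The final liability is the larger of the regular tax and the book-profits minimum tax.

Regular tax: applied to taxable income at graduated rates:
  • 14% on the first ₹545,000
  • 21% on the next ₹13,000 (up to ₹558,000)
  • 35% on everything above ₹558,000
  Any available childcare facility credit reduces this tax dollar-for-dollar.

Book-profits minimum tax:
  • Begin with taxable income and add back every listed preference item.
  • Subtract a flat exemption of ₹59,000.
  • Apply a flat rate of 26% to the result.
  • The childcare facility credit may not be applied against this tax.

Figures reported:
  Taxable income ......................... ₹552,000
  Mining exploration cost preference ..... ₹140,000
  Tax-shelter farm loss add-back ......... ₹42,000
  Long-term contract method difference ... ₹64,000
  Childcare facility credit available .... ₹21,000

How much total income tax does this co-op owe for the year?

Regular tax:
  ₹545,000 × 14% = ₹76,300
  ₹7,000 × 21% = ₹1,470
  → ₹77,770
  Less childcare facility credit ₹21,000 → ₹56,770

Book-profits minimum tax:
  Adjusted income: ₹552,000 + ₹140,000 + ₹42,000 + ₹64,000 = ₹798,000
  Less exemption ₹59,000 → base ₹739,000
  ₹739,000 × 26% = ₹192,140

₹192,140 > ₹56,770, so the book-profits minimum tax is the binding amount.

₹192,140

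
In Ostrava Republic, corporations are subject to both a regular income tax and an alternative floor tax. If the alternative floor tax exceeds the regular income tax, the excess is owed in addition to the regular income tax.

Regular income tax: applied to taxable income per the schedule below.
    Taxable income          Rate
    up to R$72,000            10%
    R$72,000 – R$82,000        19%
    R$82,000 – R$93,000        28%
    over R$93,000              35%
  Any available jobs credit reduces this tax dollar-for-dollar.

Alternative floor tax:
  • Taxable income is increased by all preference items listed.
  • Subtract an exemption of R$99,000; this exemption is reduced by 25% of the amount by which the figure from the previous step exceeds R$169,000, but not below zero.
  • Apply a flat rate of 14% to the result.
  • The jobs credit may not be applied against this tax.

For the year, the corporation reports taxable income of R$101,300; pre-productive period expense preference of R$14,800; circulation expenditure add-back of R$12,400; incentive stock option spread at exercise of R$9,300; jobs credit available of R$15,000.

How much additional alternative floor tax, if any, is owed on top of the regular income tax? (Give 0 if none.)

R$5,347

Alternative floor tax:
  Adjusted income: R$101,300 + R$14,800 + R$12,400 + R$9,300 = R$137,800
  Exemption: R$137,800 ≤ R$169,000, so full R$99,000 applies
  Base: R$137,800 − R$99,000 = R$38,800
  R$38,800 × 14% = R$5,432

Regular income tax:
  R$72,000 × 10% = R$7,200
  R$10,000 × 19% = R$1,900
  R$11,000 × 28% = R$3,080
  R$8,300 × 35% = R$2,905
  → R$15,085
  Less jobs credit R$15,000 → R$85

Excess of alternative floor tax over regular income tax: R$5,432 − R$85 = R$5,347.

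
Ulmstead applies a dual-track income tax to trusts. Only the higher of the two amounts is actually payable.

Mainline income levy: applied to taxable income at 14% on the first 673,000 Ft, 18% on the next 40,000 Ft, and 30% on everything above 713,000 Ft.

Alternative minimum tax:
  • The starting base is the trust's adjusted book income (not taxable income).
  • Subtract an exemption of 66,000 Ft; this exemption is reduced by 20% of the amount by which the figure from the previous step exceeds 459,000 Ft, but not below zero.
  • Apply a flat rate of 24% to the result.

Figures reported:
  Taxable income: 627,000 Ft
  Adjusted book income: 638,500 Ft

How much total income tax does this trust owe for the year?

146,016 Ft

Mainline income levy:
  627,000 Ft × 14% = 87,780 Ft

Alternative minimum tax:
  Base (adjusted book income): 638,500 Ft
  Exemption: 66,000 Ft − 20% × (638,500 Ft − 459,000 Ft) = 66,000 Ft − 35,900 Ft = 30,100 Ft
  Base: 638,500 Ft − 30,100 Ft = 608,400 Ft
  608,400 Ft × 24% = 146,016 Ft

146,016 Ft > 87,780 Ft, so the alternative minimum tax is the binding amount.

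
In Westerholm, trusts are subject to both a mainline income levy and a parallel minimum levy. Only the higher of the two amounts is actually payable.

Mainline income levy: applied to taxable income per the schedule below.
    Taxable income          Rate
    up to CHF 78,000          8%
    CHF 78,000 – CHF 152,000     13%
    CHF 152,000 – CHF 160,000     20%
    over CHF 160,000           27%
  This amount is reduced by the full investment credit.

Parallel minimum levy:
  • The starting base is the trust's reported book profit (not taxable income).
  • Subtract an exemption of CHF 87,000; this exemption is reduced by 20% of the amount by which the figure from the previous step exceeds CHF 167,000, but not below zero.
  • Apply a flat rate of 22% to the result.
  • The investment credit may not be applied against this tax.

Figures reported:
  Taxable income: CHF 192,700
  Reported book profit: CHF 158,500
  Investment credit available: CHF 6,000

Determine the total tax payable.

CHF 20,289

Parallel minimum levy:
  Base (reported book profit): CHF 158,500
  Exemption: CHF 158,500 ≤ CHF 167,000, so full CHF 87,000 applies
  Base: CHF 158,500 − CHF 87,000 = CHF 71,500
  CHF 71,500 × 22% = CHF 15,730

Mainline income levy:
  CHF 78,000 × 8% = CHF 6,240
  CHF 74,000 × 13% = CHF 9,620
  CHF 8,000 × 20% = CHF 1,600
  CHF 32,700 × 27% = CHF 8,829
  → CHF 26,289
  Less investment credit CHF 6,000 → CHF 20,289

CHF 20,289 > CHF 15,730, so the mainline income levy governs.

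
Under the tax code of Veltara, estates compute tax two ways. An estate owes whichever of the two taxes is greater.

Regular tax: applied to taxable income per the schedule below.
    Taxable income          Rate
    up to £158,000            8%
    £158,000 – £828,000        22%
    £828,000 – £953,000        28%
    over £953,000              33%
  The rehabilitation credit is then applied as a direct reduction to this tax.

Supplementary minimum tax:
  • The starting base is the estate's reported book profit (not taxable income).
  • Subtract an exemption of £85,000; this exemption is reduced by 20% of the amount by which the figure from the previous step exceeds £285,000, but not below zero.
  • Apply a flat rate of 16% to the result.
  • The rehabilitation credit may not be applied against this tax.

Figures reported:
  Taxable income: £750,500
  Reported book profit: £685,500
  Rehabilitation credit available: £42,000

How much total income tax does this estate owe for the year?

Regular tax:
  £158,000 × 8% = £12,640
  £592,500 × 22% = £130,350
  → £142,990
  Less rehabilitation credit £42,000 → £100,990

Supplementary minimum tax:
  Base (reported book profit): £685,500
  Exemption: £85,000 − 20% × (£685,500 − £285,000) = £85,000 − £80,100 = £4,900
  Base: £685,500 − £4,900 = £680,600
  £680,600 × 16% = £108,896

£108,896 > £100,990, so the supplementary minimum tax is the binding amount.

£108,896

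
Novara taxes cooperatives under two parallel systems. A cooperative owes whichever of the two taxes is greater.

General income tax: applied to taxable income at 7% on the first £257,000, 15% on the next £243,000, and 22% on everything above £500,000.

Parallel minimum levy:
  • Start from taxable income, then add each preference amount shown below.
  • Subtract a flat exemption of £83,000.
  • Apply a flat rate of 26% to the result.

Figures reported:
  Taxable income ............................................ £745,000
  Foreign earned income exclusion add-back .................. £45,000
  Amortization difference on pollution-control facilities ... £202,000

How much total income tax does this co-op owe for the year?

Parallel minimum levy:
  Adjusted income: £745,000 + £45,000 + £202,000 = £992,000
  Less exemption £83,000 → base £909,000
  £909,000 × 26% = £236,340

General income tax:
  £257,000 × 7% = £17,990
  £243,000 × 15% = £36,450
  £245,000 × 22% = £53,900
  → £108,340

£236,340 > £108,340, so the parallel minimum levy is the binding amount.

£236,340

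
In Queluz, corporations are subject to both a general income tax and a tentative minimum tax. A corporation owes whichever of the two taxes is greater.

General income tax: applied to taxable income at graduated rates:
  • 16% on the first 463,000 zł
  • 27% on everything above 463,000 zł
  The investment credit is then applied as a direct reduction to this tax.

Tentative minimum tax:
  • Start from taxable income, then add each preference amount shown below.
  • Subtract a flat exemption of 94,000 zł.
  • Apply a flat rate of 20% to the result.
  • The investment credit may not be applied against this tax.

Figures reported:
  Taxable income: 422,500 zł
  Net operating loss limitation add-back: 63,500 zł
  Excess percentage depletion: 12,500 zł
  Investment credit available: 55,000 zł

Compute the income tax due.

General income tax:
  422,500 zł × 16% = 67,600 zł
  Less investment credit 55,000 zł → 12,600 zł

Tentative minimum tax:
  Adjusted income: 422,500 zł + 63,500 zł + 12,500 zł = 498,500 zł
  Less exemption 94,000 zł → base 404,500 zł
  404,500 zł × 20% = 80,900 zł

80,900 zł > 12,600 zł, so the tentative minimum tax is the binding amount.

80,900 zł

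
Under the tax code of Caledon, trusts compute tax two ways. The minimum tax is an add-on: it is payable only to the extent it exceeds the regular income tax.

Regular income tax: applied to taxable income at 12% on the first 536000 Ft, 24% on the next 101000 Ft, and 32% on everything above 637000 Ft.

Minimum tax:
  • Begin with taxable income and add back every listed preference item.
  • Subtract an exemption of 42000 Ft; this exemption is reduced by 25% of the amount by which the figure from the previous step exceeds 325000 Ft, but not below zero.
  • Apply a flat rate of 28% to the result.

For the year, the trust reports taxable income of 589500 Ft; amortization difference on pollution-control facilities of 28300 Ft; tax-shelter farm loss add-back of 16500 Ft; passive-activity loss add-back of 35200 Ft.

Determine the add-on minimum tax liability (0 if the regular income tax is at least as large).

110300 Ft

Regular income tax:
  536000 Ft × 12% = 64320 Ft
  53500 Ft × 24% = 12840 Ft
  → 77160 Ft

Minimum tax:
  Adjusted income: 589500 Ft + 28300 Ft + 16500 Ft + 35200 Ft = 669500 Ft
  Exemption: 25% × (669500 Ft − 325000 Ft) = 86125 Ft ≥ 42000 Ft, so the exemption is fully phased out
  Base: 669500 Ft − 0 Ft = 669500 Ft
  669500 Ft × 28% = 187460 Ft

Excess of minimum tax over regular income tax: 187460 Ft − 77160 Ft = 110300 Ft.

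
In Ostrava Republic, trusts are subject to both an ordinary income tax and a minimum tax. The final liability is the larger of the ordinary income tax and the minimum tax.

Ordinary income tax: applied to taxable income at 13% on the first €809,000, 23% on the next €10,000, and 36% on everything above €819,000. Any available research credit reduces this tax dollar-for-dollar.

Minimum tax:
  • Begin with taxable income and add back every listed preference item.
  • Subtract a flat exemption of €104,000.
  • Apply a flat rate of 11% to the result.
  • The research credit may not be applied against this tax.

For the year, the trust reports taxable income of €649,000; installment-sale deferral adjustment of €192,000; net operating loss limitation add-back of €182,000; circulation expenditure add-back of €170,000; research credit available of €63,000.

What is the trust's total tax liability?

€119,790

Minimum tax:
  Adjusted income: €649,000 + €192,000 + €182,000 + €170,000 = €1,193,000
  Less exemption €104,000 → base €1,089,000
  €1,089,000 × 11% = €119,790

Ordinary income tax:
  €649,000 × 13% = €84,370
  Less research credit €63,000 → €21,370

€119,790 > €21,370, so the minimum tax is the binding amount.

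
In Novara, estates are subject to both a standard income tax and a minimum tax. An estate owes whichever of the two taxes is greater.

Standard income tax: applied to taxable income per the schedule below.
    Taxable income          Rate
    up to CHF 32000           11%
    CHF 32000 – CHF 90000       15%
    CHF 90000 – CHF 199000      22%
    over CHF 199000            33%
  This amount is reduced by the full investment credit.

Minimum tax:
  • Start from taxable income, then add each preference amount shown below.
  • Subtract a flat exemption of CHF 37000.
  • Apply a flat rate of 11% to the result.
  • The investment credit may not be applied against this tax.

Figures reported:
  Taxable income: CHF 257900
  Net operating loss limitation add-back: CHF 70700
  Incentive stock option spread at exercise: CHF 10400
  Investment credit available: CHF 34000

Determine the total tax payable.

CHF 33220

Minimum tax:
  Adjusted income: CHF 257900 + CHF 70700 + CHF 10400 = CHF 339000
  Less exemption CHF 37000 → base CHF 302000
  CHF 302000 × 11% = CHF 33220

Standard income tax:
  CHF 32000 × 11% = CHF 3520
  CHF 58000 × 15% = CHF 8700
  CHF 109000 × 22% = CHF 23980
  CHF 58900 × 33% = CHF 19437
  → CHF 55637
  Less investment credit CHF 34000 → CHF 21637

CHF 33220 > CHF 21637, so the minimum tax is the binding amount.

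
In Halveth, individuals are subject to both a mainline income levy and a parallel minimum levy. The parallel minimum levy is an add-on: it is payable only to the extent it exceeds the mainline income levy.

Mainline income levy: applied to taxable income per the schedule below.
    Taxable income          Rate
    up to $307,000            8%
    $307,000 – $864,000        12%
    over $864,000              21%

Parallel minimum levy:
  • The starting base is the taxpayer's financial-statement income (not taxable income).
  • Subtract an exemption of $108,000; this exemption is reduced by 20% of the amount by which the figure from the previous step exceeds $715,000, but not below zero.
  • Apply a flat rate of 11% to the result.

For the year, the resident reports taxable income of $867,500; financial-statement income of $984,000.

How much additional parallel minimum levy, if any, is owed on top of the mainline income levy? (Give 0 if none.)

$10,143

Mainline income levy:
  $307,000 × 8% = $24,560
  $557,000 × 12% = $66,840
  $3,500 × 21% = $735
  → $92,135

Parallel minimum levy:
  Base (financial-statement income): $984,000
  Exemption: $108,000 − 20% × ($984,000 − $715,000) = $108,000 − $53,800 = $54,200
  Base: $984,000 − $54,200 = $929,800
  $929,800 × 11% = $102,278

Excess of parallel minimum levy over mainline income levy: $102,278 − $92,135 = $10,143.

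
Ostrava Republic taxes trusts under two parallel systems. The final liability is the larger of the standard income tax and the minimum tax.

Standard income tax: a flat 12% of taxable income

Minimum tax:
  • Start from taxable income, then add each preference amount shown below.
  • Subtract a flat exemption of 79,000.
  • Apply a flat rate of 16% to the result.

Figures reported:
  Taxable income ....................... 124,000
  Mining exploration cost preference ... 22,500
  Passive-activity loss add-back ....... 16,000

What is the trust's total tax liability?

14,880

Minimum tax:
  Adjusted income: 124,000 + 22,500 + 16,000 = 162,500
  Less exemption 79,000 → base 83,500
  83,500 × 16% = 13,360

Standard income tax:
  124,000 × 12% = 14,880

14,880 > 13,360, so the standard income tax governs.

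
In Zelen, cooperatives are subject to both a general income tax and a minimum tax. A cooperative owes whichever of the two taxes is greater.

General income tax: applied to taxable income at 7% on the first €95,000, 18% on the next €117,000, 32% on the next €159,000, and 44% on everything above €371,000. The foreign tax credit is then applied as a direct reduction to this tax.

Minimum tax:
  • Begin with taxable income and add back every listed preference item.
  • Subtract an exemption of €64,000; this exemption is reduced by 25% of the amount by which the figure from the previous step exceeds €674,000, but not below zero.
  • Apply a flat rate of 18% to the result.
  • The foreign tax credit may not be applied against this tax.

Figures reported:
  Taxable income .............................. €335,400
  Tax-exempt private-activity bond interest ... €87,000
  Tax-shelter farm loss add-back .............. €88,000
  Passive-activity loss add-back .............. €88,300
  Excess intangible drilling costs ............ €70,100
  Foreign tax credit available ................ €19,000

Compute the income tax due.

€108,864

General income tax:
  €95,000 × 7% = €6,650
  €117,000 × 18% = €21,060
  €123,400 × 32% = €39,488
  → €67,198
  Less foreign tax credit €19,000 → €48,198

Minimum tax:
  Adjusted income: €335,400 + €87,000 + €88,000 + €88,300 + €70,100 = €668,800
  Exemption: €668,800 ≤ €674,000, so full €64,000 applies
  Base: €668,800 − €64,000 = €604,800
  €604,800 × 18% = €108,864

€108,864 > €48,198, so the minimum tax is the binding amount.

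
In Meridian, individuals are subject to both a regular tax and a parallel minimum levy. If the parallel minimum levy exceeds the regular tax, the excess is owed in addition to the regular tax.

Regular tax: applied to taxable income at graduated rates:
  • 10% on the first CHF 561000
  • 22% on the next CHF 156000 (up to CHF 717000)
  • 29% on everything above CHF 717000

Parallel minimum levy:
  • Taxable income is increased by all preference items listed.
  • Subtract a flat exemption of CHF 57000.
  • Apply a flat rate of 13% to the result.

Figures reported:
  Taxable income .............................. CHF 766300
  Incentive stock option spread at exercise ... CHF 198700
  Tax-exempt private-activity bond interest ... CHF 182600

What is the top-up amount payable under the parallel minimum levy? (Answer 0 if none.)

Regular tax:
  CHF 561000 × 10% = CHF 56100
  CHF 156000 × 22% = CHF 34320
  CHF 49300 × 29% = CHF 14297
  → CHF 104717

Parallel minimum levy:
  Adjusted income: CHF 766300 + CHF 198700 + CHF 182600 = CHF 1147600
  Less exemption CHF 57000 → base CHF 1090600
  CHF 1090600 × 13% = CHF 141778

Excess of parallel minimum levy over regular tax: CHF 141778 − CHF 104717 = CHF 37061.

CHF 37061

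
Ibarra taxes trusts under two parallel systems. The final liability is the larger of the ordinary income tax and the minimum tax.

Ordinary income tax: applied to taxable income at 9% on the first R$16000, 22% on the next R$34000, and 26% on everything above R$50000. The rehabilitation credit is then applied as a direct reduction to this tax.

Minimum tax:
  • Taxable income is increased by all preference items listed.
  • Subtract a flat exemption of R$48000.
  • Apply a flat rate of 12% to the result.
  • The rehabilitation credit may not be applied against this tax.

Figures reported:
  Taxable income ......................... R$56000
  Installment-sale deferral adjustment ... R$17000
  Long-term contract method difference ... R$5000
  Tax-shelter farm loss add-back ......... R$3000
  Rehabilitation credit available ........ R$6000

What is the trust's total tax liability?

R$4480

Minimum tax:
  Adjusted income: R$56000 + R$17000 + R$5000 + R$3000 = R$81000
  Less exemption R$48000 → base R$33000
  R$33000 × 12% = R$3960

Ordinary income tax:
  R$16000 × 9% = R$1440
  R$34000 × 22% = R$7480
  R$6000 × 26% = R$1560
  → R$10480
  Less rehabilitation credit R$6000 → R$4480

R$4480 > R$3960, so the ordinary income tax governs.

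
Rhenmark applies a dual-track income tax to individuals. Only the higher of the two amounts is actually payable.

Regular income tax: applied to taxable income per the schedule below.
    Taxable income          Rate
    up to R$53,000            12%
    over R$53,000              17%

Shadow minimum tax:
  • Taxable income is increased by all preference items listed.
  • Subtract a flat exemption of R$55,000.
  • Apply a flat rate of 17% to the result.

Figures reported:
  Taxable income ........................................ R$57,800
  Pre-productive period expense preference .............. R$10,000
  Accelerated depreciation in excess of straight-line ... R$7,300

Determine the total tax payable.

Regular income tax:
  R$53,000 × 12% = R$6,360
  R$4,800 × 17% = R$816
  → R$7,176

Shadow minimum tax:
  Adjusted income: R$57,800 + R$10,000 + R$7,300 = R$75,100
  Less exemption R$55,000 → base R$20,100
  R$20,100 × 17% = R$3,417

R$7,176 > R$3,417, so the regular income tax governs.

R$7,176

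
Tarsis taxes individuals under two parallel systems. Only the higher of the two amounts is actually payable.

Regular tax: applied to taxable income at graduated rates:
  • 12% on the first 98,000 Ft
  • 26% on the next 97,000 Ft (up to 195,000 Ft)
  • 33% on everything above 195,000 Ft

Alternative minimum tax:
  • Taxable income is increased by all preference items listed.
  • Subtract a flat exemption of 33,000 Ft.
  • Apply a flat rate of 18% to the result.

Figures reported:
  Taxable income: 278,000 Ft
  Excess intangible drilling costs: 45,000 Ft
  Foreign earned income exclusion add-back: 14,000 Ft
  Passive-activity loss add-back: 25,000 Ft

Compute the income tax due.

Alternative minimum tax:
  Adjusted income: 278,000 Ft + 45,000 Ft + 14,000 Ft + 25,000 Ft = 362,000 Ft
  Less exemption 33,000 Ft → base 329,000 Ft
  329,000 Ft × 18% = 59,220 Ft

Regular tax:
  98,000 Ft × 12% = 11,760 Ft
  97,000 Ft × 26% = 25,220 Ft
  83,000 Ft × 33% = 27,390 Ft
  → 64,370 Ft

64,370 Ft > 59,220 Ft, so the regular tax governs.

64,370 Ft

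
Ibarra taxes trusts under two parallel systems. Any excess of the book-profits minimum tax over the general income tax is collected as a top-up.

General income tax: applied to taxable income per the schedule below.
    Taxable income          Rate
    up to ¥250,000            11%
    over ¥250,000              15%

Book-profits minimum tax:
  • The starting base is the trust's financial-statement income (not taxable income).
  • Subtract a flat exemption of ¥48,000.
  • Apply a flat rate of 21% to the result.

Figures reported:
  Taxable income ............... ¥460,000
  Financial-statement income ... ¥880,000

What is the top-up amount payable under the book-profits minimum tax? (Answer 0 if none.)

General income tax:
  ¥250,000 × 11% = ¥27,500
  ¥210,000 × 15% = ¥31,500
  → ¥59,000

Book-profits minimum tax:
  Base (financial-statement income): ¥880,000
  Less exemption ¥48,000 → base ¥832,000
  ¥832,000 × 21% = ¥174,720

Excess of book-profits minimum tax over general income tax: ¥174,720 − ¥59,000 = ¥115,720.

¥115,720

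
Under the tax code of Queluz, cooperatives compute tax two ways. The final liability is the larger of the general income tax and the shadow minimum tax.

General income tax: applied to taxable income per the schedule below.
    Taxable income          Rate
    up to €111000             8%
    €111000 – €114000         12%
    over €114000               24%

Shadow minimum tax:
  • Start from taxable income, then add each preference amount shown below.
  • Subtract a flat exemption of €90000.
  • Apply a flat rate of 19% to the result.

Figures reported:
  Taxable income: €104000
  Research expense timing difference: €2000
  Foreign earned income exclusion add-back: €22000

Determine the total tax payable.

General income tax:
  €104000 × 8% = €8320

Shadow minimum tax:
  Adjusted income: €104000 + €2000 + €22000 = €128000
  Less exemption €90000 → base €38000
  €38000 × 19% = €7220

€8320 > €7220, so the general income tax governs.

€8320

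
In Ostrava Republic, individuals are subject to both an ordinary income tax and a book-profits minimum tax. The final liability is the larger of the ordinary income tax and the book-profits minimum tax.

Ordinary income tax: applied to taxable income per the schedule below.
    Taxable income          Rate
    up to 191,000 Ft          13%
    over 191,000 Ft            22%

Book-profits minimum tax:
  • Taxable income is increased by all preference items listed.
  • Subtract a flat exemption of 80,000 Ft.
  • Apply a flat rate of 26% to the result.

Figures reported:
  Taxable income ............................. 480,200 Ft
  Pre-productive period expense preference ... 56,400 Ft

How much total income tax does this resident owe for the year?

Book-profits minimum tax:
  Adjusted income: 480,200 Ft + 56,400 Ft = 536,600 Ft
  Less exemption 80,000 Ft → base 456,600 Ft
  456,600 Ft × 26% = 118,716 Ft

Ordinary income tax:
  191,000 Ft × 13% = 24,830 Ft
  289,200 Ft × 22% = 63,624 Ft
  → 88,454 Ft

118,716 Ft > 88,454 Ft, so the book-profits minimum tax is the binding amount.

118,716 Ft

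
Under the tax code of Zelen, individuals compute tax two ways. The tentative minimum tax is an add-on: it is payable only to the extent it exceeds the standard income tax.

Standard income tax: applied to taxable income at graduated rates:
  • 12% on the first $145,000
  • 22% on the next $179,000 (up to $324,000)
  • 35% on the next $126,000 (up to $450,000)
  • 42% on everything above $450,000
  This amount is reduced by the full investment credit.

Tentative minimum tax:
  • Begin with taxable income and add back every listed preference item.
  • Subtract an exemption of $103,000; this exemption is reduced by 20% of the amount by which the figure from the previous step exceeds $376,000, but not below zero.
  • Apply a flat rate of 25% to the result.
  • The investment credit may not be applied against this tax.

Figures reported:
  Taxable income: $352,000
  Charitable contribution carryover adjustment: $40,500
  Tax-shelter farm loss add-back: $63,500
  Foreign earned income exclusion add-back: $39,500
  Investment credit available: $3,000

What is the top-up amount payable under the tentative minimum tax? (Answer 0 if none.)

Standard income tax:
  $145,000 × 12% = $17,400
  $179,000 × 22% = $39,380
  $28,000 × 35% = $9,800
  → $66,580
  Less investment credit $3,000 → $63,580

Tentative minimum tax:
  Adjusted income: $352,000 + $40,500 + $63,500 + $39,500 = $495,500
  Exemption: $103,000 − 20% × ($495,500 − $376,000) = $103,000 − $23,900 = $79,100
  Base: $495,500 − $79,100 = $416,400
  $416,400 × 25% = $104,100

Excess of tentative minimum tax over standard income tax: $104,100 − $63,580 = $40,520.

$40,520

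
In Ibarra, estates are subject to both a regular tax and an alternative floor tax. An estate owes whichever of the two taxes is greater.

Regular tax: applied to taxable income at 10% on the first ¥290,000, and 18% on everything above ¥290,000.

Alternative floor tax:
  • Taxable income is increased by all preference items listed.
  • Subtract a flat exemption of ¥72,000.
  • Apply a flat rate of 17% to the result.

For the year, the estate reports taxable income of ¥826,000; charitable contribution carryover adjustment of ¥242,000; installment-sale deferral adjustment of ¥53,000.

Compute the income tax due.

¥178,330

Regular tax:
  ¥290,000 × 10% = ¥29,000
  ¥536,000 × 18% = ¥96,480
  → ¥125,480

Alternative floor tax:
  Adjusted income: ¥826,000 + ¥242,000 + ¥53,000 = ¥1,121,000
  Less exemption ¥72,000 → base ¥1,049,000
  ¥1,049,000 × 17% = ¥178,330

¥178,330 > ¥125,480, so the alternative floor tax is the binding amount.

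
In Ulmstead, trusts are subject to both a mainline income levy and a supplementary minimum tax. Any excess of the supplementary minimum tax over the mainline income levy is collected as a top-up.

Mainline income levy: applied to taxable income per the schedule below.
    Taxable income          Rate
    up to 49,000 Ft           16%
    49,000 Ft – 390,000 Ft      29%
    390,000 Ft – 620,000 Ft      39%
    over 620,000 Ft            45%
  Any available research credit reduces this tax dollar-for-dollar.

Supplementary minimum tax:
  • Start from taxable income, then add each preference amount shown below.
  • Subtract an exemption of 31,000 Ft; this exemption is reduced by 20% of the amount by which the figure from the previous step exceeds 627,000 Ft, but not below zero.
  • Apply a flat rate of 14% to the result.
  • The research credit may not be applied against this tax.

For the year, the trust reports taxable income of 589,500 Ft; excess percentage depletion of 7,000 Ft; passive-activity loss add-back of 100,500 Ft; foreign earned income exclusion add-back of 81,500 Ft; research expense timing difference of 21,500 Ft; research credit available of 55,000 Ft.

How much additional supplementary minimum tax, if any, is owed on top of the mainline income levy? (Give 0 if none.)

Supplementary minimum tax:
  Adjusted income: 589,500 Ft + 7,000 Ft + 100,500 Ft + 81,500 Ft + 21,500 Ft = 800,000 Ft
  Exemption: 20% × (800,000 Ft − 627,000 Ft) = 34,600 Ft ≥ 31,000 Ft, so the exemption is fully phased out
  Base: 800,000 Ft − 0 Ft = 800,000 Ft
  800,000 Ft × 14% = 112,000 Ft

Mainline income levy:
  49,000 Ft × 16% = 7,840 Ft
  341,000 Ft × 29% = 98,890 Ft
  199,500 Ft × 39% = 77,805 Ft
  → 184,535 Ft
  Less research credit 55,000 Ft → 129,535 Ft

112,000 Ft ≤ 129,535 Ft, so no add-on is due.

0 Ft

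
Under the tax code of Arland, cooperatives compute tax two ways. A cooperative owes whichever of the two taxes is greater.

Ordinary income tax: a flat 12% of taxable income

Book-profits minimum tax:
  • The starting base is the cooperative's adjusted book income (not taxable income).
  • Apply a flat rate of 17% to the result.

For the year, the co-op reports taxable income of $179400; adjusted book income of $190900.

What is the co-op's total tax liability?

Book-profits minimum tax:
  Base (adjusted book income): $190900
  $190900 × 17% = $32453

Ordinary income tax:
  $179400 × 12% = $21528

$32453 > $21528, so the book-profits minimum tax is the binding amount.

$32453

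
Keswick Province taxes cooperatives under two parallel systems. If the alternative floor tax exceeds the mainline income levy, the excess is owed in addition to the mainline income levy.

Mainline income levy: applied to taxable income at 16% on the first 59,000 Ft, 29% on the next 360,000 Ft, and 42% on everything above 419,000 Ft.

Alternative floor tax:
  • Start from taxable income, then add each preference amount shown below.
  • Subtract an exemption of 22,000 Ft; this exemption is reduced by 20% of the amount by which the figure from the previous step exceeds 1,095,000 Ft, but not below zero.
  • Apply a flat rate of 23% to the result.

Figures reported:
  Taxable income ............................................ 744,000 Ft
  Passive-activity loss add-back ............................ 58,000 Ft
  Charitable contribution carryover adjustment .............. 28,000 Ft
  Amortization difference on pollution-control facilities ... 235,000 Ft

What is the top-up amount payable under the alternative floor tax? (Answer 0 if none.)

Mainline income levy:
  59,000 Ft × 16% = 9,440 Ft
  360,000 Ft × 29% = 104,400 Ft
  325,000 Ft × 42% = 136,500 Ft
  → 250,340 Ft

Alternative floor tax:
  Adjusted income: 744,000 Ft + 58,000 Ft + 28,000 Ft + 235,000 Ft = 1,065,000 Ft
  Exemption: 1,065,000 Ft ≤ 1,095,000 Ft, so full 22,000 Ft applies
  Base: 1,065,000 Ft − 22,000 Ft = 1,043,000 Ft
  1,043,000 Ft × 23% = 239,890 Ft

239,890 Ft ≤ 250,340 Ft, so no add-on is due.

0 Ft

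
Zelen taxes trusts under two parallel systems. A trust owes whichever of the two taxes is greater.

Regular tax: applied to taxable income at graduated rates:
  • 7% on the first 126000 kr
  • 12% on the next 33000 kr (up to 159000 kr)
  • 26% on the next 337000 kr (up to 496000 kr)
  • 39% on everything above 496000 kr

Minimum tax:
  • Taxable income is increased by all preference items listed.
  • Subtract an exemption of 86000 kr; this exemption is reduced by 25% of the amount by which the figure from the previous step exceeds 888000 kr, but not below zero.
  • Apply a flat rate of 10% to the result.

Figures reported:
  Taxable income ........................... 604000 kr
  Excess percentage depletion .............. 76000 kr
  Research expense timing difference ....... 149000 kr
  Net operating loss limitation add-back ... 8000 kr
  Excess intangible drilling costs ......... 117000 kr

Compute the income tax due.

142520 kr

Minimum tax:
  Adjusted income: 604000 kr + 76000 kr + 149000 kr + 8000 kr + 117000 kr = 954000 kr
  Exemption: 86000 kr − 25% × (954000 kr − 888000 kr) = 86000 kr − 16500 kr = 69500 kr
  Base: 954000 kr − 69500 kr = 884500 kr
  884500 kr × 10% = 88450 kr

Regular tax:
  126000 kr × 7% = 8820 kr
  33000 kr × 12% = 3960 kr
  337000 kr × 26% = 87620 kr
  108000 kr × 39% = 42120 kr
  → 142520 kr

142520 kr > 88450 kr, so the regular tax governs.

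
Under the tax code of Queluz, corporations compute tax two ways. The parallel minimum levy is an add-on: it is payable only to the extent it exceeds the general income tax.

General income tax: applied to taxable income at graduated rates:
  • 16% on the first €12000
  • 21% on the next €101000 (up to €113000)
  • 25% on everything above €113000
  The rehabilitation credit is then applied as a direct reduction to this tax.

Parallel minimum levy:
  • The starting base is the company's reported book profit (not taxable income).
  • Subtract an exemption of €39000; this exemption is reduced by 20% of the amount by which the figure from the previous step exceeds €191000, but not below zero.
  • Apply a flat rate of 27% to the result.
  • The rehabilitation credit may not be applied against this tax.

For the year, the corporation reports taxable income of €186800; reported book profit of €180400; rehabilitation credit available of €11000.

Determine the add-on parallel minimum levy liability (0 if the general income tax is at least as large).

€7598

General income tax:
  €12000 × 16% = €1920
  €101000 × 21% = €21210
  €73800 × 25% = €18450
  → €41580
  Less rehabilitation credit €11000 → €30580

Parallel minimum levy:
  Base (reported book profit): €180400
  Exemption: €180400 ≤ €191000, so full €39000 applies
  Base: €180400 − €39000 = €141400
  €141400 × 27% = €38178

Excess of parallel minimum levy over general income tax: €38178 − €30580 = €7598.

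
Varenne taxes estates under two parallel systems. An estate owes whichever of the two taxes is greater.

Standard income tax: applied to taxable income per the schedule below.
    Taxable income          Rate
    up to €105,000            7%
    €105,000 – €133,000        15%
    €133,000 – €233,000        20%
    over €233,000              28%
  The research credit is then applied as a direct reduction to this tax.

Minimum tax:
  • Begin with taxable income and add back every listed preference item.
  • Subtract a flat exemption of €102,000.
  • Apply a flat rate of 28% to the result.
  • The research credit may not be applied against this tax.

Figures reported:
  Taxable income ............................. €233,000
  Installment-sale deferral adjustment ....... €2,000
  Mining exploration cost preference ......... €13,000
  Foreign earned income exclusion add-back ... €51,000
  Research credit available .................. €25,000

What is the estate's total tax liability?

Minimum tax:
  Adjusted income: €233,000 + €2,000 + €13,000 + €51,000 = €299,000
  Less exemption €102,000 → base €197,000
  €197,000 × 28% = €55,160

Standard income tax:
  €105,000 × 7% = €7,350
  €28,000 × 15% = €4,200
  €100,000 × 20% = €20,000
  → €31,550
  Less research credit €25,000 → €6,550

€55,160 > €6,550, so the minimum tax is the binding amount.

€55,160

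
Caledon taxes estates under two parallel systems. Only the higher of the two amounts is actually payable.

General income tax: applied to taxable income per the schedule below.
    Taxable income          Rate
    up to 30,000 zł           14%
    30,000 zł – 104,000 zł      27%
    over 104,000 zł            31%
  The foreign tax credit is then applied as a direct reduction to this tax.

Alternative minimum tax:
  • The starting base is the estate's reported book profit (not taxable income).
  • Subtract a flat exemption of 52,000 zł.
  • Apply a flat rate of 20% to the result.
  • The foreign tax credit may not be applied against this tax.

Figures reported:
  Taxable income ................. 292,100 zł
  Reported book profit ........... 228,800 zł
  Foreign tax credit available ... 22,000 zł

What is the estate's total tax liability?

General income tax:
  30,000 zł × 14% = 4,200 zł
  74,000 zł × 27% = 19,980 zł
  188,100 zł × 31% = 58,311 zł
  → 82,491 zł
  Less foreign tax credit 22,000 zł → 60,491 zł

Alternative minimum tax:
  Base (reported book profit): 228,800 zł
  Less exemption 52,000 zł → base 176,800 zł
  176,800 zł × 20% = 35,360 zł

60,491 zł > 35,360 zł, so the general income tax governs.

60,491 zł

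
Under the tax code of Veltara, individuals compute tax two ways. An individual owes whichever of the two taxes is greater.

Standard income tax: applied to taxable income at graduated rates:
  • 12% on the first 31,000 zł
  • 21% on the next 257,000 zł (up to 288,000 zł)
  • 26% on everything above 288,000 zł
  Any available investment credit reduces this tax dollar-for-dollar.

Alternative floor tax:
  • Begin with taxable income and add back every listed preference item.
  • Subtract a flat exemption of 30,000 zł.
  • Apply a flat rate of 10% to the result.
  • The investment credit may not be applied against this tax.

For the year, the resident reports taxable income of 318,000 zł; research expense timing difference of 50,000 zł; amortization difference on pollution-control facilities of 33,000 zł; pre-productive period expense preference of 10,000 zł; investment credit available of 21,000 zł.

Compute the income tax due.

Standard income tax:
  31,000 zł × 12% = 3,720 zł
  257,000 zł × 21% = 53,970 zł
  30,000 zł × 26% = 7,800 zł
  → 65,490 zł
  Less investment credit 21,000 zł → 44,490 zł

Alternative floor tax:
  Adjusted income: 318,000 zł + 50,000 zł + 33,000 zł + 10,000 zł = 411,000 zł
  Less exemption 30,000 zł → base 381,000 zł
  381,000 zł × 10% = 38,100 zł

44,490 zł > 38,100 zł, so the standard income tax governs.

44,490 zł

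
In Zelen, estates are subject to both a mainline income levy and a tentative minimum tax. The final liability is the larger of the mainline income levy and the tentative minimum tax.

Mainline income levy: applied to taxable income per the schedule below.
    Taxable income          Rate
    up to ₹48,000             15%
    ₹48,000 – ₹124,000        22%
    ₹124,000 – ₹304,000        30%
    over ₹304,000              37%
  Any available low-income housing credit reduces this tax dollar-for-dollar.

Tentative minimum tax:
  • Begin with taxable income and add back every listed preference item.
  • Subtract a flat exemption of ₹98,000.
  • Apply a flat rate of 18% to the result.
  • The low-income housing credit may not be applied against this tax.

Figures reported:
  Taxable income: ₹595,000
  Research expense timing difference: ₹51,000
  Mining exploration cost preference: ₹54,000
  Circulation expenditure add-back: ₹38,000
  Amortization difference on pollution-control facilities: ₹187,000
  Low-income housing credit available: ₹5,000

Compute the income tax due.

Tentative minimum tax:
  Adjusted income: ₹595,000 + ₹51,000 + ₹54,000 + ₹38,000 + ₹187,000 = ₹925,000
  Less exemption ₹98,000 → base ₹827,000
  ₹827,000 × 18% = ₹148,860

Mainline income levy:
  ₹48,000 × 15% = ₹7,200
  ₹76,000 × 22% = ₹16,720
  ₹180,000 × 30% = ₹54,000
  ₹291,000 × 37% = ₹107,670
  → ₹185,590
  Less low-income housing credit ₹5,000 → ₹180,590

₹180,590 > ₹148,860, so the mainline income levy governs.

₹180,590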